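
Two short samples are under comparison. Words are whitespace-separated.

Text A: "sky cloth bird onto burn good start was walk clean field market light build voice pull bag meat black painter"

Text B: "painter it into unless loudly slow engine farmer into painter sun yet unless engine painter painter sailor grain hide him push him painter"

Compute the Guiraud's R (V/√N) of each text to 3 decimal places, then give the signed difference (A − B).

A: V=20, N=20, R=4.472
B: V=15, N=23, R=3.128
Difference = 4.472 − 3.128 = 1.344

1.344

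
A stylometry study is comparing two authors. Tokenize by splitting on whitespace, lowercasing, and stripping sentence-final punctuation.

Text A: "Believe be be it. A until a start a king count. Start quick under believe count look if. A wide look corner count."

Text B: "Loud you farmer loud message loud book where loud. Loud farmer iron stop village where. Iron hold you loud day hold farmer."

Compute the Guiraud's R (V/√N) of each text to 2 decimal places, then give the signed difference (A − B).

0.57

A: V=14, N=23, R=2.92
B: V=11, N=22, R=2.35
Difference = 2.92 − 2.35 = 0.57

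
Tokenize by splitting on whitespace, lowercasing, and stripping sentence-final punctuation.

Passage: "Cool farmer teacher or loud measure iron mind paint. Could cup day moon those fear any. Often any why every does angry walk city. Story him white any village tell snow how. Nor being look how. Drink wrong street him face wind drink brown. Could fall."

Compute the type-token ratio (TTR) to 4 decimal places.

0.8696

N = 46 tokens, V = 40 types.
TTR = V / N = 40 / 46 = 0.8696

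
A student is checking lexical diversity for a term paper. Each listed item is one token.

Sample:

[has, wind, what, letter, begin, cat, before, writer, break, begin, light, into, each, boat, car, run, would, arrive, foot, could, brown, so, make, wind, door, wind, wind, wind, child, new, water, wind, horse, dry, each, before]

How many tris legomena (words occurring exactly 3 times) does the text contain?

0

Frequencies: wind:6, begin:2, before:2, each:2, has:1, what:1, letter:1, cat:1, writer:1, break:1, light:1, into:1, boat:1, car:1, run:1, would:1, arrive:1, foot:1, could:1, brown:1, … (8 more, each freq 1)
Words with frequency 3: (none)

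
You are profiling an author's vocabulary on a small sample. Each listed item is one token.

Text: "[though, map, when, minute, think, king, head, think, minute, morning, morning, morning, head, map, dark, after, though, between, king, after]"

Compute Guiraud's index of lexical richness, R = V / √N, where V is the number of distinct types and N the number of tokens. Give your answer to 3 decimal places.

N = 20, V = 11.
√N = 4.472136
R = 11 / 4.472136 = 2.460

2.460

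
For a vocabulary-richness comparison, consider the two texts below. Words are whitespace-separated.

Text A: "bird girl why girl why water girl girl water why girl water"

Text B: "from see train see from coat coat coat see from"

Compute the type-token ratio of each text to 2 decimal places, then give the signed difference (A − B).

-0.07

TTR(A) = 4/12 = 0.33
TTR(B) = 4/10 = 0.40
Difference = 0.33 − 0.40 = -0.07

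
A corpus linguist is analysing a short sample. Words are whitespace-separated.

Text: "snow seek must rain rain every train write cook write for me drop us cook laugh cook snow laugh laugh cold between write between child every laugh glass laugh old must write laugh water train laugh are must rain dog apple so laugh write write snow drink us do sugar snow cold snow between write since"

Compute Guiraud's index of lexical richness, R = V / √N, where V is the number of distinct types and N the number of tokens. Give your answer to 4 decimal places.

N = 56, V = 27.
√N = 7.483315
R = 27 / 7.483315 = 3.6080

3.6080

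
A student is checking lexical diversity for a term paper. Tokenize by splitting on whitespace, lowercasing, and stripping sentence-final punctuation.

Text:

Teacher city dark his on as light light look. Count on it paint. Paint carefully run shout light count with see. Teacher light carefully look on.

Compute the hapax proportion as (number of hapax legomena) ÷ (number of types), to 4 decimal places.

Frequencies: light:4, on:3, teacher:2, look:2, count:2, paint:2, carefully:2, city:1, dark:1, his:1, as:1, it:1, run:1, shout:1, with:1, see:1
Hapax count = 9; type count = 16.
Ratio = 9 / 16 = 0.5625

0.5625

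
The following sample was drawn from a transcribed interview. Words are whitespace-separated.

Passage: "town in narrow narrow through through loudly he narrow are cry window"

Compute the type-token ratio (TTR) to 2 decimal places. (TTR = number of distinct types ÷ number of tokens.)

N = 12 tokens, V = 9 types.
TTR = V / N = 9 / 12 = 0.75

0.75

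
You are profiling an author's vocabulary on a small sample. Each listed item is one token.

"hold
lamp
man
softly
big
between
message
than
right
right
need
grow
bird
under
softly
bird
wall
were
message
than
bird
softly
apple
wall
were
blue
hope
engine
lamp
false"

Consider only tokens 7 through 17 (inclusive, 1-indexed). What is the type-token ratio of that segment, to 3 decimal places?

0.818

Segment tokens 7–17: message, than, right, right, need, grow, bird, under, softly, bird, wall
Segment N = 11, segment V = 9.
TTR = 9 / 11 = 0.818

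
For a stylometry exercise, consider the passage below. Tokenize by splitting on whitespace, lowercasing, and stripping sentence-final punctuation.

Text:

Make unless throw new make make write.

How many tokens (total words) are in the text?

7

Tokens: make, unless, throw, new, make, make, write
N = 7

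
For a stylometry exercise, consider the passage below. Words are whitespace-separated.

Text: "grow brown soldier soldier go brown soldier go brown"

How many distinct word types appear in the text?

Distinct types: {brown, go, grow, soldier}
V = 4

4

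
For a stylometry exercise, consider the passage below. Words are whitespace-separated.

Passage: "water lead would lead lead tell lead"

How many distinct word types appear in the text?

Distinct types: {lead, tell, water, would}
V = 4

4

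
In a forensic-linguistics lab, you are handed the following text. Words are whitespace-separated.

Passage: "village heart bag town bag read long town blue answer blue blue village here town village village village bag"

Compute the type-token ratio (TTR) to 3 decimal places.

0.474

N = 19 tokens, V = 9 types.
TTR = V / N = 9 / 19 = 0.474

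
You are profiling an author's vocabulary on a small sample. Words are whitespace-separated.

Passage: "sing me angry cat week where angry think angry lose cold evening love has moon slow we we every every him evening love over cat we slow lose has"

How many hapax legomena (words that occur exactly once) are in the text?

Frequencies: angry:3, we:3, cat:2, lose:2, evening:2, love:2, has:2, slow:2, every:2, sing:1, me:1, week:1, where:1, think:1, cold:1, moon:1, him:1, over:1
Hapax (freq=1): cold, him, me, moon, over, sing, think, week, where

9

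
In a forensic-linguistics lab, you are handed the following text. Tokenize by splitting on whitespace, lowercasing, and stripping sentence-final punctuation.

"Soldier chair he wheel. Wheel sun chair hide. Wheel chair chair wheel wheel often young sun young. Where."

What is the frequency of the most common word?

Frequencies: wheel:5, chair:4, sun:2, young:2, soldier:1, he:1, hide:1, often:1, where:1
Most common: 'wheel' with frequency 5.

5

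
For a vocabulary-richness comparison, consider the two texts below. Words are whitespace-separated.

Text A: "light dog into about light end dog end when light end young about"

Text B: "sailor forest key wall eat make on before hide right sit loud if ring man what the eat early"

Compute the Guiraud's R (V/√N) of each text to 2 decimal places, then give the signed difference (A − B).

A: V=7, N=13, R=1.94
B: V=18, N=19, R=4.13
Difference = 1.94 − 4.13 = -2.19

-2.19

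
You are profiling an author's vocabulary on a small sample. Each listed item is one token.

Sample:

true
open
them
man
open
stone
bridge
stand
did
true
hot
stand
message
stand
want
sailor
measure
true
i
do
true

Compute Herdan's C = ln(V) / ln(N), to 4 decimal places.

0.8895

N = 21, V = 15.
ln(V) = 2.708050, ln(N) = 3.044522
C = 2.708050 / 3.044522 = 0.8895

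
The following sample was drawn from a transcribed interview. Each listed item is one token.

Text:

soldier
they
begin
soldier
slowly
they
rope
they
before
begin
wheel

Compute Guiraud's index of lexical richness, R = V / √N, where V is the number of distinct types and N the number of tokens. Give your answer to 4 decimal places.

N = 11, V = 7.
√N = 3.316625
R = 7 / 3.316625 = 2.1106

2.1106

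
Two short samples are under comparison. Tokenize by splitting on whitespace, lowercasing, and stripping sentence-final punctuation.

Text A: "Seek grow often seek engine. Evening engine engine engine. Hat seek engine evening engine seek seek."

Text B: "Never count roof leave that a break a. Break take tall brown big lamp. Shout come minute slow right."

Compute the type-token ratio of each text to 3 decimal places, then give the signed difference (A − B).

-0.520

TTR(A) = 6/16 = 0.375
TTR(B) = 17/19 = 0.895
Difference = 0.375 − 0.895 = -0.520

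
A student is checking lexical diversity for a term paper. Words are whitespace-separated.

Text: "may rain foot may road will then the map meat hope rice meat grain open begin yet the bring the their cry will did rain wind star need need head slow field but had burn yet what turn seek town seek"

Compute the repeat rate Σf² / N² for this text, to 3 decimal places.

Frequencies: the:3, may:2, rain:2, will:2, meat:2, yet:2, need:2, seek:2, foot:1, road:1, then:1, map:1, hope:1, rice:1, grain:1, open:1, begin:1, bring:1, their:1, cry:1, … (12 more, each freq 1)
Σf² = 61; N² = 1681
Repeat rate = 61 / 1681 = 0.036

0.036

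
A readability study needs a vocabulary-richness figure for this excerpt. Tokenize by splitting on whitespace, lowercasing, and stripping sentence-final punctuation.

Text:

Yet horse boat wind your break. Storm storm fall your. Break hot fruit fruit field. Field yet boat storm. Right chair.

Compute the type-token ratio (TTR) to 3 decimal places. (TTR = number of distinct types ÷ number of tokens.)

N = 21 tokens, V = 13 types.
TTR = V / N = 13 / 21 = 0.619

0.619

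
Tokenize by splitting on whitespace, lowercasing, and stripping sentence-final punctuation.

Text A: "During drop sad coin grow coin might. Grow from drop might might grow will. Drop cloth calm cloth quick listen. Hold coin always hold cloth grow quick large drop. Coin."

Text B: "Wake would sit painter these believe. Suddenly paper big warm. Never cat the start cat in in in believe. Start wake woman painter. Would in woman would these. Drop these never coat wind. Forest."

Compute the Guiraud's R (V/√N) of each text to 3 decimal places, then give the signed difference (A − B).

A: V=15, N=30, R=2.739
B: V=20, N=34, R=3.430
Difference = 2.739 − 3.430 = -0.691

-0.691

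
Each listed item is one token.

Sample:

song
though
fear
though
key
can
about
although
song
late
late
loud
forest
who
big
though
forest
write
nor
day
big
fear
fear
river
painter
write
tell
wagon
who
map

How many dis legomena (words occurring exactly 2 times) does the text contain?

Frequencies: though:3, fear:3, song:2, late:2, forest:2, who:2, big:2, write:2, key:1, can:1, about:1, although:1, loud:1, nor:1, day:1, river:1, painter:1, tell:1, wagon:1, map:1
Words with frequency 2: big, forest, late, song, who, write

6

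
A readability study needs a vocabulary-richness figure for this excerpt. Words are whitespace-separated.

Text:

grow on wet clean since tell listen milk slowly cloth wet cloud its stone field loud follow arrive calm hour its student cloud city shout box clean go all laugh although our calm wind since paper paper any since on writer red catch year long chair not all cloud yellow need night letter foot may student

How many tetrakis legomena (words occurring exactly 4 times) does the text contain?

Frequencies: since:3, cloud:3, on:2, wet:2, clean:2, its:2, calm:2, student:2, all:2, paper:2, grow:1, tell:1, listen:1, milk:1, slowly:1, cloth:1, stone:1, field:1, loud:1, follow:1, … (24 more, each freq 1)
Words with frequency 4: (none)

0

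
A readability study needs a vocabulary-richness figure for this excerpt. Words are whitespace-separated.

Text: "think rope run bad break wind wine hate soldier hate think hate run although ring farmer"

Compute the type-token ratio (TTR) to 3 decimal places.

0.750

N = 16 tokens, V = 12 types.
TTR = V / N = 12 / 16 = 0.750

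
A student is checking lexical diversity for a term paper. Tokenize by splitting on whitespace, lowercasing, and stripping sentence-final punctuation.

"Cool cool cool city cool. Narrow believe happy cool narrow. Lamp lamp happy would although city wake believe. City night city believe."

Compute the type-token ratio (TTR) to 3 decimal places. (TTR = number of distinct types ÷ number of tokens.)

N = 22 tokens, V = 10 types.
TTR = V / N = 10 / 22 = 0.455

0.455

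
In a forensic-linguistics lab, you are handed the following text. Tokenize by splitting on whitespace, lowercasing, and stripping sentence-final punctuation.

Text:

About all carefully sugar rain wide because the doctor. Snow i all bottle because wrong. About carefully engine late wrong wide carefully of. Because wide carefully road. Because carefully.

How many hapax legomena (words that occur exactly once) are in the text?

Frequencies: carefully:5, because:4, wide:3, about:2, all:2, wrong:2, sugar:1, rain:1, the:1, doctor:1, snow:1, i:1, bottle:1, engine:1, late:1, of:1, road:1
Hapax (freq=1): bottle, doctor, engine, i, late, of, rain, road, snow, sugar, the

11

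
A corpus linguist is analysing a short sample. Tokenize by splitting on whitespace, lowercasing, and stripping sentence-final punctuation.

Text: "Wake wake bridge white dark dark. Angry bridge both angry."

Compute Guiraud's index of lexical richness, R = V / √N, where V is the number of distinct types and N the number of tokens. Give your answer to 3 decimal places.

1.897

N = 10, V = 6.
√N = 3.162278
R = 6 / 3.162278 = 1.897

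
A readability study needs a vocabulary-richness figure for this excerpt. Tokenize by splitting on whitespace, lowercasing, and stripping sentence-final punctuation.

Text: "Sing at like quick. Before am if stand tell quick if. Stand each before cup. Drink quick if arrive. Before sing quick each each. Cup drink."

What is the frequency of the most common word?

Frequencies: quick:4, before:3, if:3, each:3, sing:2, stand:2, cup:2, drink:2, at:1, like:1, am:1, tell:1, arrive:1
Most common: 'quick' with frequency 4.

4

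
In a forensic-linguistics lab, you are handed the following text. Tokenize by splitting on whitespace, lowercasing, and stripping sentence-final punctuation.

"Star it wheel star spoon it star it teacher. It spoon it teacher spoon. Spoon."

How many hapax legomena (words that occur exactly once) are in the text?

Frequencies: it:5, spoon:4, star:3, teacher:2, wheel:1
Hapax (freq=1): wheel

1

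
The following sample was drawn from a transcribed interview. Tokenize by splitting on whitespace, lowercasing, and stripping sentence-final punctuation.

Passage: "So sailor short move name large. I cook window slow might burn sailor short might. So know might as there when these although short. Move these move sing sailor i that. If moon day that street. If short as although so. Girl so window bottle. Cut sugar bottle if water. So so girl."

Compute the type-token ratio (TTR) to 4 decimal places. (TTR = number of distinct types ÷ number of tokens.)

0.5472

N = 53 tokens, V = 29 types.
TTR = V / N = 29 / 53 = 0.5472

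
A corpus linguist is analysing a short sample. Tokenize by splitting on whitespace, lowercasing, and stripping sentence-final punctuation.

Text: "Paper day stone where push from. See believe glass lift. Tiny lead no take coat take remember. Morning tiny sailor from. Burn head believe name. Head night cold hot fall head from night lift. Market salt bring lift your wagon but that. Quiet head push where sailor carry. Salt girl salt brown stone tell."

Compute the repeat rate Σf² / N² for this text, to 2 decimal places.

Frequencies: head:4, from:3, lift:3, salt:3, stone:2, where:2, push:2, believe:2, tiny:2, take:2, sailor:2, night:2, paper:1, day:1, see:1, glass:1, lead:1, no:1, coat:1, remember:1, … (17 more, each freq 1)
Σf² = 100; N² = 2916
Repeat rate = 100 / 2916 = 0.03

0.03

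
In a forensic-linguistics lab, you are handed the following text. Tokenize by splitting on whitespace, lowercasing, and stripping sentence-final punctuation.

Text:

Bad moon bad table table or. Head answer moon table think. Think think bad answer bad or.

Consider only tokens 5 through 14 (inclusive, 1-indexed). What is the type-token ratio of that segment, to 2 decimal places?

Segment tokens 5–14: table, or, head, answer, moon, table, think, think, think, bad
Segment N = 10, segment V = 7.
TTR = 7 / 10 = 0.70

0.70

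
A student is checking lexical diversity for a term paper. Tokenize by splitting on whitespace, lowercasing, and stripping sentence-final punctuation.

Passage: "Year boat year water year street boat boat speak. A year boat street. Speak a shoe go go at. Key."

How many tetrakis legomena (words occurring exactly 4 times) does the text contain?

2

Frequencies: year:4, boat:4, street:2, speak:2, a:2, go:2, water:1, shoe:1, at:1, key:1
Words with frequency 4: boat, year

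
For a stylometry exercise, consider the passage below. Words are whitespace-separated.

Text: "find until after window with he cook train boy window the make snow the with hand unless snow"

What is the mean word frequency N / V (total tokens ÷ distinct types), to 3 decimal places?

1.286

N = 18 tokens, V = 14 types.
Mean frequency = N / V = 18 / 14 = 1.286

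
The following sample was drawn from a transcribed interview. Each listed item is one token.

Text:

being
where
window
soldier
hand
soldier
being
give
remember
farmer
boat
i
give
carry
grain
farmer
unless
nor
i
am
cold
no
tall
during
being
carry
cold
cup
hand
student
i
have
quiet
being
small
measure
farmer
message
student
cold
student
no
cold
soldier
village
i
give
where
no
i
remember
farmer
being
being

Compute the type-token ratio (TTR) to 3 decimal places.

0.500

N = 54 tokens, V = 27 types.
TTR = V / N = 27 / 54 = 0.500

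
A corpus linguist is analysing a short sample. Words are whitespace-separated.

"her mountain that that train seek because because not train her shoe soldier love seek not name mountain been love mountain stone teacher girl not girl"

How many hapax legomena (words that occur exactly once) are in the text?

6

Frequencies: mountain:3, not:3, her:2, that:2, train:2, seek:2, because:2, love:2, girl:2, shoe:1, soldier:1, name:1, been:1, stone:1, teacher:1
Hapax (freq=1): been, name, shoe, soldier, stone, teacher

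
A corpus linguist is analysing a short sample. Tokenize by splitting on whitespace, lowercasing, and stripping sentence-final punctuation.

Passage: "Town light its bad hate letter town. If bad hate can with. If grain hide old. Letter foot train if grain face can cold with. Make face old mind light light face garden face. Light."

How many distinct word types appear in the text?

19

Distinct types: {bad, can, cold, face, foot, garden, grain, hate, hide, if, its, letter, light, make, mind, old, town, train, with}
V = 19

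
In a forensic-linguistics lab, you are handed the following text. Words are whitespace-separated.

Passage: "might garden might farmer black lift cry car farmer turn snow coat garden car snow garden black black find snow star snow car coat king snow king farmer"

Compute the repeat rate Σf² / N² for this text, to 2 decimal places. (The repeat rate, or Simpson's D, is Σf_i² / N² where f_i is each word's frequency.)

Frequencies: snow:5, garden:3, farmer:3, black:3, car:3, might:2, coat:2, king:2, lift:1, cry:1, turn:1, find:1, star:1
Σf² = 78; N² = 784
Repeat rate = 78 / 784 = 0.10

0.10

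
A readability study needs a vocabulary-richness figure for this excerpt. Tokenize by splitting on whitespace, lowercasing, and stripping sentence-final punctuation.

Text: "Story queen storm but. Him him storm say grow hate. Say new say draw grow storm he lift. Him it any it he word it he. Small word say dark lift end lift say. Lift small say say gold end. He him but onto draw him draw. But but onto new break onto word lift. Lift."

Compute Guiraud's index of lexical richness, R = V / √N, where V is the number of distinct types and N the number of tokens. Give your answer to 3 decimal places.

N = 56, V = 21.
√N = 7.483315
R = 21 / 7.483315 = 2.806

2.806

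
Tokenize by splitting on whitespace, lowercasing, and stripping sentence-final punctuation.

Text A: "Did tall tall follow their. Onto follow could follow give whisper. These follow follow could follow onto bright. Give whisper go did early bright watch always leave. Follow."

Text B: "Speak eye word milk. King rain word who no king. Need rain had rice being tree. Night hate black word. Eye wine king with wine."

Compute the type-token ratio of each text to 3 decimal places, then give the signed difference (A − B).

TTR(A) = 15/28 = 0.536
TTR(B) = 18/25 = 0.720
Difference = 0.536 − 0.720 = -0.184

-0.184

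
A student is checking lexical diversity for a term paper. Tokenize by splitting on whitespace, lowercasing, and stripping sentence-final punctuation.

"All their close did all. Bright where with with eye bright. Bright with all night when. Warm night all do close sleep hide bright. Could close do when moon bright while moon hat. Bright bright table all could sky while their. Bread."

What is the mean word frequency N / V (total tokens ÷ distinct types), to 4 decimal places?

2.0000

N = 42 tokens, V = 21 types.
Mean frequency = N / V = 42 / 21 = 2.0000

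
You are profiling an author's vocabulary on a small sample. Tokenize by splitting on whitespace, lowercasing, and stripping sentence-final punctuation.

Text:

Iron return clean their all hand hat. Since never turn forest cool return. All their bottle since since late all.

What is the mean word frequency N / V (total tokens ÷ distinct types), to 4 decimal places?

1.4286

N = 20 tokens, V = 14 types.
Mean frequency = N / V = 20 / 14 = 1.4286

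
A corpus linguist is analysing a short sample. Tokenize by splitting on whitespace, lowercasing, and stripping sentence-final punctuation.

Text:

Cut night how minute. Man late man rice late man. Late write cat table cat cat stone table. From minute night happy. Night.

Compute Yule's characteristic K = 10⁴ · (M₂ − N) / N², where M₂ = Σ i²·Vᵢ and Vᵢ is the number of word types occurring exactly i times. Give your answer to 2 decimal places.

529.30

Frequencies: night:3, man:3, late:3, cat:3, minute:2, table:2, cut:1, how:1, rice:1, write:1, stone:1, from:1, happy:1
N = 23. Frequency spectrum: V_1=7, V_2=2, V_3=4
M₂ = 1²·7 + 2²·2 + 3²·4 = 51
K = 10000 × (51 − 23) / 23² = 529.30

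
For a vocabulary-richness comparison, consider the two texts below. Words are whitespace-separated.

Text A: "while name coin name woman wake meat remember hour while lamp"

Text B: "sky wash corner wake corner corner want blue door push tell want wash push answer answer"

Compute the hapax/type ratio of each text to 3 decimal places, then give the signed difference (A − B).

0.278

A: hapax=7, V=9, ratio=0.778
B: hapax=5, V=10, ratio=0.500
Difference = 0.778 − 0.500 = 0.278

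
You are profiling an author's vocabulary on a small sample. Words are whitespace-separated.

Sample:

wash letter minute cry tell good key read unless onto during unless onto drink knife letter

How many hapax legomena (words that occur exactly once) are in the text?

Frequencies: letter:2, unless:2, onto:2, wash:1, minute:1, cry:1, tell:1, good:1, key:1, read:1, during:1, drink:1, knife:1
Hapax (freq=1): cry, drink, during, good, key, knife, minute, read, tell, wash

10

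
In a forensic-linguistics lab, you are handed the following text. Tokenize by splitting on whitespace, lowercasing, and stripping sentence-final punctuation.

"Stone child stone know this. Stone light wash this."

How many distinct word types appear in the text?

6

Distinct types: {child, know, light, stone, this, wash}
V = 6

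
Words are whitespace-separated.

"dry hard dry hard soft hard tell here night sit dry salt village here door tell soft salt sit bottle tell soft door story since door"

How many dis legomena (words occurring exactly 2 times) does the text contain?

Frequencies: dry:3, hard:3, soft:3, tell:3, door:3, here:2, sit:2, salt:2, night:1, village:1, bottle:1, story:1, since:1
Words with frequency 2: here, salt, sit

3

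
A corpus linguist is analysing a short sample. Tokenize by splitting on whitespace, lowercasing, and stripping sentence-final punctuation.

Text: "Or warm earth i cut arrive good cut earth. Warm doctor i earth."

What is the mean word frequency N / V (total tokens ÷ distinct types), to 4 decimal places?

1.6250

N = 13 tokens, V = 8 types.
Mean frequency = N / V = 13 / 8 = 1.6250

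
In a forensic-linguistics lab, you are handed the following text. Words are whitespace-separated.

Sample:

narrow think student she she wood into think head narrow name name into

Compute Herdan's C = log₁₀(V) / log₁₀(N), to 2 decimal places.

0.81

N = 13, V = 8.
log₁₀(V) = 0.903090, log₁₀(N) = 1.113943
C = 0.903090 / 1.113943 = 0.81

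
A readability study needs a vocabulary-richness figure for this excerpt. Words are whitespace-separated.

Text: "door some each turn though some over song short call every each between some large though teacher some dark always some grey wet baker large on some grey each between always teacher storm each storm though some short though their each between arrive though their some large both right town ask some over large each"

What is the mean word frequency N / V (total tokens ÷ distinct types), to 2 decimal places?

2.12

N = 55 tokens, V = 26 types.
Mean frequency = N / V = 55 / 26 = 2.12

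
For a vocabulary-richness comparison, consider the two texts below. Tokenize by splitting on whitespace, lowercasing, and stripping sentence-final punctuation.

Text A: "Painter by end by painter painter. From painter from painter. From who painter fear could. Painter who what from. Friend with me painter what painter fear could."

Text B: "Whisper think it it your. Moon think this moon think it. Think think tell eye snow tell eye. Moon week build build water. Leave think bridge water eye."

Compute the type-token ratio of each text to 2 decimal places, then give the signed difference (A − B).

-0.09

TTR(A) = 11/27 = 0.41
TTR(B) = 14/28 = 0.50
Difference = 0.41 − 0.50 = -0.09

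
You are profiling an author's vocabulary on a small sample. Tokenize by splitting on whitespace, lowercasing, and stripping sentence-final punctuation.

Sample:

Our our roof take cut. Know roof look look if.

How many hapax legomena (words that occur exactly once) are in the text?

4

Frequencies: our:2, roof:2, look:2, take:1, cut:1, know:1, if:1
Hapax (freq=1): cut, if, know, take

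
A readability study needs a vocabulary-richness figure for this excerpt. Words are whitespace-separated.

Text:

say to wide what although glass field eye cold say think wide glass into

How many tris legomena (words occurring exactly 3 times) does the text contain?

0

Frequencies: say:2, wide:2, glass:2, to:1, what:1, although:1, field:1, eye:1, cold:1, think:1, into:1
Words with frequency 3: (none)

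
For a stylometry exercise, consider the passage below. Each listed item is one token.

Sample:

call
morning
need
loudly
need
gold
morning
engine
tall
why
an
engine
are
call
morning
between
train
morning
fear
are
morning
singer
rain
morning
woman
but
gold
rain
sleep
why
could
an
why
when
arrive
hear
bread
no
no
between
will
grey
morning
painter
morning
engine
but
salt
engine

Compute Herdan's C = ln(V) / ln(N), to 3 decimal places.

N = 49, V = 28.
ln(V) = 3.332205, ln(N) = 3.891820
C = 3.332205 / 3.891820 = 0.856

0.856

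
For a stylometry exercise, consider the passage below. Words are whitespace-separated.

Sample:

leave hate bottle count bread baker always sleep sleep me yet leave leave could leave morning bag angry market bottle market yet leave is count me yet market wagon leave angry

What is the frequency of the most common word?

Frequencies: leave:6, yet:3, market:3, bottle:2, count:2, sleep:2, me:2, angry:2, hate:1, bread:1, baker:1, always:1, could:1, morning:1, bag:1, is:1, wagon:1
Most common: 'leave' with frequency 6.

6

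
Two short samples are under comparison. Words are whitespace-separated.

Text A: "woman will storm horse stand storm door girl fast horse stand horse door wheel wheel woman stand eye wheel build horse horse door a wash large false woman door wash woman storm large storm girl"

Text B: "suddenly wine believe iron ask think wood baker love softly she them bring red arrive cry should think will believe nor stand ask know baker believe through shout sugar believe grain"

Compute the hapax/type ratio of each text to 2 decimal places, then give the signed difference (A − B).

-0.44

A: hapax=6, V=15, ratio=0.40
B: hapax=21, V=25, ratio=0.84
Difference = 0.40 − 0.84 = -0.44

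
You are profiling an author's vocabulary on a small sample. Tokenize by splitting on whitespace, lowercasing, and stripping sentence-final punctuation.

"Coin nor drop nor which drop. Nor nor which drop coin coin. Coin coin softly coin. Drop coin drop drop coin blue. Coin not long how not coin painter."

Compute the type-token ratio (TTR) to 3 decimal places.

0.345

N = 29 tokens, V = 10 types.
TTR = V / N = 10 / 29 = 0.345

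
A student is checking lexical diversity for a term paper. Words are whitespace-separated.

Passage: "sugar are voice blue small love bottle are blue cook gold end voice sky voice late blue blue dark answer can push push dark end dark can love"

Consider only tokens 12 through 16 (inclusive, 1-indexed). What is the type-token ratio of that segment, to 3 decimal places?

Segment tokens 12–16: end, voice, sky, voice, late
Segment N = 5, segment V = 4.
TTR = 4 / 5 = 0.800

0.800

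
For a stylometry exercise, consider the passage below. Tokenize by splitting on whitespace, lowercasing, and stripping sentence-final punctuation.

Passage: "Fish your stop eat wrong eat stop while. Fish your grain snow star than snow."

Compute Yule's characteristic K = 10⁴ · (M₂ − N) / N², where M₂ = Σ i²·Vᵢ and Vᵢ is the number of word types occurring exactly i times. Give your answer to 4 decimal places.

444.4444

Frequencies: fish:2, your:2, stop:2, eat:2, snow:2, wrong:1, while:1, grain:1, star:1, than:1
N = 15. Frequency spectrum: V_1=5, V_2=5
M₂ = 1²·5 + 2²·5 = 25
K = 10000 × (25 − 15) / 15² = 444.4444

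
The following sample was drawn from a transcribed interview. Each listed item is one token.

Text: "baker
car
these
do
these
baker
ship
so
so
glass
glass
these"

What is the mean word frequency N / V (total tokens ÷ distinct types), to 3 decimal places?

N = 12 tokens, V = 7 types.
Mean frequency = N / V = 12 / 7 = 1.714

1.714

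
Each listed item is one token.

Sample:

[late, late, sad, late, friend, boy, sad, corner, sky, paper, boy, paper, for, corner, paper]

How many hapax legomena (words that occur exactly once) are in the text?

Frequencies: late:3, paper:3, sad:2, boy:2, corner:2, friend:1, sky:1, for:1
Hapax (freq=1): for, friend, sky

3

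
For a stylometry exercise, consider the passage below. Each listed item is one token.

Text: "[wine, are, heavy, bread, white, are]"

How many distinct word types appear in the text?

Distinct types: {are, bread, heavy, white, wine}
V = 5

5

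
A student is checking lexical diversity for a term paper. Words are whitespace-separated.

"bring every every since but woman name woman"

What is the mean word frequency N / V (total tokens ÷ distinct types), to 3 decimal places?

N = 8 tokens, V = 6 types.
Mean frequency = N / V = 8 / 6 = 1.333

1.333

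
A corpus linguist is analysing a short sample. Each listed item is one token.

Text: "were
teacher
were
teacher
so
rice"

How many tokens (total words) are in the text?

6

Tokens: were, teacher, were, teacher, so, rice
N = 6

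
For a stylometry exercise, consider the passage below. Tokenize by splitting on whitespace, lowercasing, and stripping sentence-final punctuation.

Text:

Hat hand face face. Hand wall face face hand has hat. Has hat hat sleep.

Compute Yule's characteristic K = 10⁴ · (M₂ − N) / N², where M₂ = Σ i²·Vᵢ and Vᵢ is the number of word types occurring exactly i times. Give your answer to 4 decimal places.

1422.2222

Frequencies: hat:4, face:4, hand:3, has:2, wall:1, sleep:1
N = 15. Frequency spectrum: V_1=2, V_2=1, V_3=1, V_4=2
M₂ = 1²·2 + 2²·1 + 3²·1 + 4²·2 = 47
K = 10000 × (47 − 15) / 15² = 1422.2222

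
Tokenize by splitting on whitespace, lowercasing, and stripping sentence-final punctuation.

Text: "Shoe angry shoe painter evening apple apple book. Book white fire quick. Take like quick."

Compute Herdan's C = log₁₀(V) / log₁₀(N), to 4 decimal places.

N = 15, V = 11.
log₁₀(V) = 1.041393, log₁₀(N) = 1.176091
C = 1.041393 / 1.176091 = 0.8855

0.8855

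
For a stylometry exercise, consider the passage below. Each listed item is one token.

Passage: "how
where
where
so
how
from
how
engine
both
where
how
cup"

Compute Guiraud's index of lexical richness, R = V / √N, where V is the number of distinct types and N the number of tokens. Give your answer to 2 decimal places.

2.02

N = 12, V = 7.
√N = 3.464102
R = 7 / 3.464102 = 2.02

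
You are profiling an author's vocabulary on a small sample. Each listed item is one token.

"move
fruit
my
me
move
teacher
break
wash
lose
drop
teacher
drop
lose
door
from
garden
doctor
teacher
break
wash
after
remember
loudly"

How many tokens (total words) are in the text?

Tokens: move, fruit, my, me, move, teacher, break, wash, lose, drop, teacher, drop, lose, door, from, garden, doctor, teacher, break, wash, after, remember, loudly
N = 23

23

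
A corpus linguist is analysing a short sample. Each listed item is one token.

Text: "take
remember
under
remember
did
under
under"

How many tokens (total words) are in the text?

Tokens: take, remember, under, remember, did, under, under
N = 7

7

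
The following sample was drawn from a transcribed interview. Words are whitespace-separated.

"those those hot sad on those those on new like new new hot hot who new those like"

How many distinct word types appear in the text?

7

Distinct types: {hot, like, new, on, sad, those, who}
V = 7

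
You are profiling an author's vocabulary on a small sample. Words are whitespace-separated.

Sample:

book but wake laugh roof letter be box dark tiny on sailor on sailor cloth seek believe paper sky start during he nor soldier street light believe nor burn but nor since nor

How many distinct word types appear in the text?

26

Distinct types: {be, believe, book, box, burn, but, cloth, dark, during, he, laugh, letter, light, nor, on, paper, roof, sailor, seek, since, sky, soldier, start, street, tiny, wake}
V = 26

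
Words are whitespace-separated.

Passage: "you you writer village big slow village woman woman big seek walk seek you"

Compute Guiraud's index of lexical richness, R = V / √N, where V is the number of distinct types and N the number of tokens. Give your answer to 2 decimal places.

N = 14, V = 8.
√N = 3.741657
R = 8 / 3.741657 = 2.14

2.14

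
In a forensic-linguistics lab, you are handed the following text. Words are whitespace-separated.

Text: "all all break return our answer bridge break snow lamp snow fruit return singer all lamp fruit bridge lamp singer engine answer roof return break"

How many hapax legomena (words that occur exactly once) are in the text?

Frequencies: all:3, break:3, return:3, lamp:3, answer:2, bridge:2, snow:2, fruit:2, singer:2, our:1, engine:1, roof:1
Hapax (freq=1): engine, our, roof

3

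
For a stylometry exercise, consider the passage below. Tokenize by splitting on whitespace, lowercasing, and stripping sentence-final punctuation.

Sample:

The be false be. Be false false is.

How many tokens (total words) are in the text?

8

Tokens: the, be, false, be, be, false, false, is
N = 8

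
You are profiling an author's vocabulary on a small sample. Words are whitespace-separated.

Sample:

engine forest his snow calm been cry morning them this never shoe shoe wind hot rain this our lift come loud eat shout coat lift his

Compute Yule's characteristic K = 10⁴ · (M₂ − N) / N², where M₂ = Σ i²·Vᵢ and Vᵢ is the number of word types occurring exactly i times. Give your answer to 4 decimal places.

Frequencies: his:2, this:2, shoe:2, lift:2, engine:1, forest:1, snow:1, calm:1, been:1, cry:1, morning:1, them:1, never:1, wind:1, hot:1, rain:1, our:1, come:1, loud:1, eat:1, … (2 more, each freq 1)
N = 26. Frequency spectrum: V_1=18, V_2=4
M₂ = 1²·18 + 2²·4 = 34
K = 10000 × (34 − 26) / 26² = 118.3432

118.3432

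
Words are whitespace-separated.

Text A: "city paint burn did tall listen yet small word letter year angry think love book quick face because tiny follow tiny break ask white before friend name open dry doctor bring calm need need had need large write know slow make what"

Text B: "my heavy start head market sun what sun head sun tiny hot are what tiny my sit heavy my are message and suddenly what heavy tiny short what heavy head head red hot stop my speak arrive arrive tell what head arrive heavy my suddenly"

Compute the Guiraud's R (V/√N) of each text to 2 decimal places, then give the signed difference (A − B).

A: V=39, N=42, R=6.02
B: V=20, N=45, R=2.98
Difference = 6.02 − 2.98 = 3.04

3.04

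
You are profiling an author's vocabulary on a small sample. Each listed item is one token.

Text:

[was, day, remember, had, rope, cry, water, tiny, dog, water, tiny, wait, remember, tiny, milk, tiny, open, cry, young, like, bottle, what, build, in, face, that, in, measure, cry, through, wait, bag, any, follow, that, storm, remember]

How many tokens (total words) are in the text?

Tokens: was, day, remember, had, rope, cry, water, tiny, dog, water, tiny, wait, remember, tiny, milk, tiny, open, cry, young, like, bottle, what, build, in, face, that, in, measure, cry, through, wait, bag, any, follow, that, storm, remember
N = 37

37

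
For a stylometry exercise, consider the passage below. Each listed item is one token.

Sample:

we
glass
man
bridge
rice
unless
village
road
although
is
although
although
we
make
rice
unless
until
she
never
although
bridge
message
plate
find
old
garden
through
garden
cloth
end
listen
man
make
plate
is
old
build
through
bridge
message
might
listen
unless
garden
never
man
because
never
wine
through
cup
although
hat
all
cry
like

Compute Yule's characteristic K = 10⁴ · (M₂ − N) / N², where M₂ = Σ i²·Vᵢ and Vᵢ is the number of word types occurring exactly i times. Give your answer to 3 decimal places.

229.592

Frequencies: although:5, man:3, bridge:3, unless:3, never:3, garden:3, through:3, we:2, rice:2, is:2, make:2, message:2, plate:2, old:2, listen:2, glass:1, village:1, road:1, until:1, she:1, … (12 more, each freq 1)
N = 56. Frequency spectrum: V_1=17, V_2=8, V_3=6, V_5=1
M₂ = 1²·17 + 2²·8 + 3²·6 + 5²·1 = 128
K = 10000 × (128 − 56) / 56² = 229.592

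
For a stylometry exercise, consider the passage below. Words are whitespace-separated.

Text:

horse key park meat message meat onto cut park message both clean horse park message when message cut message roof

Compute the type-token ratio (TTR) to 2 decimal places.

N = 20 tokens, V = 11 types.
TTR = V / N = 11 / 20 = 0.55

0.55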